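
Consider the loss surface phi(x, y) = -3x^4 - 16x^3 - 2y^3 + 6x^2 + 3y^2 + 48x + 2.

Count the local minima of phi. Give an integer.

1

phi separates as a function of x plus a function of y, so ∇phi=0 decouples.
∂phi/∂x = -12(x - 1)(x + 1)(x + 4) = 0 at x ∈ {-4, -1, 1}; ∂phi/∂y = -6y(y - 1) = 0 at y ∈ {0, 1}.
The Hessian is diagonal: diag(phi_xx, phi_yy). Second derivatives: phi_xx(-4)=-180, phi_xx(-1)=72, phi_xx(1)=-120; phi_yy(0)=6, phi_yy(1)=-6.
Local minima occur where both diagonal entries positive: (-1, 0). Count: 1.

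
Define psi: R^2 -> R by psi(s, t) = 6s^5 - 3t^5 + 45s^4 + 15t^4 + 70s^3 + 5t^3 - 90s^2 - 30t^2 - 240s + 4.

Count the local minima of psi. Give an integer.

4

psi separates as a function of s plus a function of t, so ∇psi=0 decouples.
∂psi/∂s = 30(s - 1)(s + 1)(s + 2)(s + 4) = 0 at s ∈ {-4, -2, -1, 1}; ∂psi/∂t = -15t(t - 4)(t - 1)(t + 1) = 0 at t ∈ {-1, 0, 1, 4}.
The Hessian is diagonal: diag(psi_ss, psi_tt). Second derivatives: psi_ss(-4)=-900, psi_ss(-2)=180, psi_ss(-1)=-180, psi_ss(1)=900; psi_tt(-1)=150, psi_tt(0)=-60, psi_tt(1)=90, psi_tt(4)=-900.
Local minima occur where both diagonal entries positive: (-2, -1), (-2, 1), (1, -1), (1, 1). Count: 4.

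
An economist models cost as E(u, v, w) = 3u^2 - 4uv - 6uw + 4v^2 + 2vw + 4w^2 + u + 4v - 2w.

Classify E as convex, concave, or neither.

E is quadratic, so its Hessian is the constant matrix H = [[6, -4, -6], [-4, 8, 2], [-6, 2, 8]].
Leading principal minors: 6, 32, 40.
All positive ⇒ H ≻ 0 ⇒ convex.

convex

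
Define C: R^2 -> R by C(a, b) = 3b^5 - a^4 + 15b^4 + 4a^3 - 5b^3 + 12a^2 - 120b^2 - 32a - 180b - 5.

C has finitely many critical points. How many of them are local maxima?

4

C separates as a function of a plus a function of b, so ∇C=0 decouples.
∂C/∂a = -4(a - 4)(a - 1)(a + 2) = 0 at a ∈ {-2, 1, 4}; ∂C/∂b = 15(b - 2)(b + 1)(b + 2)(b + 3) = 0 at b ∈ {-3, -2, -1, 2}.
The Hessian is diagonal: diag(C_aa, C_bb). Second derivatives: C_aa(-2)=-72, C_aa(1)=36, C_aa(4)=-72; C_bb(-3)=-150, C_bb(-2)=60, C_bb(-1)=-90, C_bb(2)=900.
Local maxima occur where both diagonal entries negative: (-2, -3), (-2, -1), (4, -3), (4, -1). Count: 4.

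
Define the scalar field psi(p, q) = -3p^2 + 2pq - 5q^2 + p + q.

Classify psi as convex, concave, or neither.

concave

psi is quadratic, so its Hessian is the constant matrix H = [[-6, 2], [2, -10]].
det(H) = 56, tr(H) = -16.
det(H) > 0 and tr(H) < 0, so H is negative definite everywhere: concave.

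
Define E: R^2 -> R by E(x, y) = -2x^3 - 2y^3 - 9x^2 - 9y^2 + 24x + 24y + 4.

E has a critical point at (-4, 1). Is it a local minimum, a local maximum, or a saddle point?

saddle point

The mixed partial ∂²E/∂x∂y is 0, so the Hessian at any point is diag(E_xx, E_yy) = diag(-6(2x + 3), -6(2y + 3)).
At (-4, 1): H = diag(30, -30).
The eigenvalues have opposite signs, so H is indefinite: a saddle point.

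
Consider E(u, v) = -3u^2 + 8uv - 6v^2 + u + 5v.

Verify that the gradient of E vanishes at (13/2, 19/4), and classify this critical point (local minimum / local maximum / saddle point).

local maximum

∇E = (-6u + 8v + 1, 8u - 12v + 5); substituting (13/2, 19/4) gives ∇E = (0, 0), so (13/2, 19/4) is indeed a critical point.
The Hessian of E is constant: H = [[-6, 8], [8, -12]].
det(H) = (-6)·(-12) − 8² = 8.
det(H) > 0 and tr(H) = -18 < 0, so H is negative definite and the point is a local maximum.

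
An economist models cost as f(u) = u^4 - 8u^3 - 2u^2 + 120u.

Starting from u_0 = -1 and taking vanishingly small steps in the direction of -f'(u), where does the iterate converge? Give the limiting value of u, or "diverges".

f'(u) = 4(u - 5)(u - 3)(u + 2), so f'(-1) = 96.
Gradient descent moves in the -f' direction, i.e. u is decreasing.
The nearest critical point in that direction is u = -2, where f'' = 140 > 0 (a local minimum). The iterate converges there.

-2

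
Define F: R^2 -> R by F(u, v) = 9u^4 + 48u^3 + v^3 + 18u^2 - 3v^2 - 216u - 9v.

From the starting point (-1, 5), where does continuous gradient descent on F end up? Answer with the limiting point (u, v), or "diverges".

F is separable, so gradient descent decouples: u follows -∂F/∂u, v follows -∂F/∂v.
∂F/∂u = 36(u - 1)(u + 2)(u + 3); at u=-1 this is -144, so u increases.
∂F/∂v = 3(v - 3)(v + 1); at v=5 this is 36, so v decreases.
u converges to its nearest critical value 1 (a local min of the u-part); v converges to 3. The iterate converges to (1, 3).

(1, 3)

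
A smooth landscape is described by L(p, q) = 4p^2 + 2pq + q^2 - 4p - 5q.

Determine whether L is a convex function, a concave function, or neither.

convex

L is quadratic, so its Hessian is the constant matrix H = [[8, 2], [2, 2]].
det(H) = 12, tr(H) = 10.
det(H) > 0 and tr(H) > 0, so H is positive definite everywhere: convex.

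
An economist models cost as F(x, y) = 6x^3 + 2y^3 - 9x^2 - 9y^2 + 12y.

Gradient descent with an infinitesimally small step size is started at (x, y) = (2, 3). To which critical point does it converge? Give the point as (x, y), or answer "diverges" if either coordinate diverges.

(1, 2)

F is separable, so gradient descent decouples: x follows -∂F/∂x, y follows -∂F/∂y.
∂F/∂x = 18x(x - 1); at x=2 this is 36, so x decreases.
∂F/∂y = 6(y - 2)(y - 1); at y=3 this is 12, so y decreases.
x converges to its nearest critical value 1 (a local min of the x-part); y converges to 2. The iterate converges to (1, 2).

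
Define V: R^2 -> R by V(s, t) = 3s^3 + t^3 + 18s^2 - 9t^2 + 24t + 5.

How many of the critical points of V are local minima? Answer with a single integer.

1

V separates as a function of s plus a function of t, so ∇V=0 decouples.
∂V/∂s = 9s(s + 4) = 0 at s ∈ {-4, 0}; ∂V/∂t = 3(t - 4)(t - 2) = 0 at t ∈ {2, 4}.
The Hessian is diagonal: diag(V_ss, V_tt). Second derivatives: V_ss(-4)=-36, V_ss(0)=36; V_tt(2)=-6, V_tt(4)=6.
Local minima occur where both diagonal entries positive: (0, 4). Count: 1.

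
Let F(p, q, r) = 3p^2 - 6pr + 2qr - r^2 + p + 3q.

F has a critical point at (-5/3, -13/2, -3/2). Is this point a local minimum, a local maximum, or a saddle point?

The Hessian is constant: H = [[6, 0, -6], [0, 0, 2], [-6, 2, -2]].
Leading principal minors: Δ₁ = 6, Δ₂ = 0, Δ₃ = -24.
The minors fit neither the all-positive nor the alternating-sign pattern, so H is indefinite: a saddle point.

saddle point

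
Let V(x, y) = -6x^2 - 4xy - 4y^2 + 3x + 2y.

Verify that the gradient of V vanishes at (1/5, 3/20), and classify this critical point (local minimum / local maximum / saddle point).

local maximum

∇V = (-12x - 4y + 3, -4x - 8y + 2); substituting (1/5, 3/20) gives ∇V = (0, 0), so (1/5, 3/20) is indeed a critical point.
The Hessian of V is constant: H = [[-12, -4], [-4, -8]].
det(H) = (-12)·(-8) − (-4)² = 80.
det(H) > 0 and tr(H) = -20 < 0, so H is negative definite and the point is a local maximum.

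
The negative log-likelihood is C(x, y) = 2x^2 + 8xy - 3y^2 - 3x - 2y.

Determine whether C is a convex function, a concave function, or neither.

neither

C is quadratic, so its Hessian is the constant matrix H = [[4, 8], [8, -6]].
det(H) = -88, tr(H) = -2.
det(H) < 0, so H is indefinite: neither convex nor concave.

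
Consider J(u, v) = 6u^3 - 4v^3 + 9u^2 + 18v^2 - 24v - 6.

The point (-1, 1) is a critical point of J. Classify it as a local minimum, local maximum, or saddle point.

saddle point

The mixed partial ∂²J/∂u∂v is 0, so the Hessian at any point is diag(J_uu, J_vv) = diag(18(2u + 1), 12(-2v + 3)).
At (-1, 1): H = diag(-18, 12).
The eigenvalues have opposite signs, so H is indefinite: a saddle point.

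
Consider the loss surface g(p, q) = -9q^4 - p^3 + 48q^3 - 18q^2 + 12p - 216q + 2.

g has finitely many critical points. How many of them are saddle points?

g separates as a function of p plus a function of q, so ∇g=0 decouples.
∂g/∂p = -3(p - 2)(p + 2) = 0 at p ∈ {-2, 2}; ∂g/∂q = -36(q - 3)(q - 2)(q + 1) = 0 at q ∈ {-1, 2, 3}.
The Hessian is diagonal: diag(g_pp, g_qq). Second derivatives: g_pp(-2)=12, g_pp(2)=-12; g_qq(-1)=-432, g_qq(2)=108, g_qq(3)=-144.
Saddle points occur where the two diagonal entries have opposite signs: (-2, -1), (-2, 3), (2, 2). Count: 3.

3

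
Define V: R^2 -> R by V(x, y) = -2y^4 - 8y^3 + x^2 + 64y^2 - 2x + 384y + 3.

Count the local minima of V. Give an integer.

V separates as a function of x plus a function of y, so ∇V=0 decouples.
∂V/∂x = 2(x - 1) = 0 at x ∈ {1}; ∂V/∂y = -8(y - 4)(y + 3)(y + 4) = 0 at y ∈ {-4, -3, 4}.
The Hessian is diagonal: diag(V_xx, V_yy). Second derivatives: V_xx(1)=2; V_yy(-4)=-64, V_yy(-3)=56, V_yy(4)=-448.
Local minima occur where both diagonal entries positive: (1, -3). Count: 1.

1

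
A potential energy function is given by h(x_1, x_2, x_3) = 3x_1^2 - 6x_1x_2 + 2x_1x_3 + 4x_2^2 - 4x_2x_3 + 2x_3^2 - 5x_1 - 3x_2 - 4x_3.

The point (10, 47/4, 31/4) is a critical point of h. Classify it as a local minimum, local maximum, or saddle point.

local minimum

The Hessian is constant: H = [[6, -6, 2], [-6, 8, -4], [2, -4, 4]].
Leading principal minors: Δ₁ = 6, Δ₂ = 12, Δ₃ = 16.
All leading minors are positive, so H is positive definite: a local minimum.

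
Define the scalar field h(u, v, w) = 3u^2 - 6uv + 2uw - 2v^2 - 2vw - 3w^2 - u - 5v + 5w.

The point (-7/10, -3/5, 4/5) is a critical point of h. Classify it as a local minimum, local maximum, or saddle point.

saddle point

The Hessian is constant: H = [[6, -6, 2], [-6, -4, -2], [2, -2, -6]].
Leading principal minors: Δ₁ = 6, Δ₂ = -60, Δ₃ = 400.
The minors fit neither the all-positive nor the alternating-sign pattern, so H is indefinite: a saddle point.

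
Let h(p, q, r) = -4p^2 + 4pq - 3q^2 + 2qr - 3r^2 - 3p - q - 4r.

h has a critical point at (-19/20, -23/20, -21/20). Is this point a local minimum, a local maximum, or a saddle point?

The Hessian is constant: H = [[-8, 4, 0], [4, -6, 2], [0, 2, -6]].
Leading principal minors: Δ₁ = -8, Δ₂ = 32, Δ₃ = -160.
The minors alternate sign starting negative (−, +, −), so H is negative definite: a local maximum.

local maximum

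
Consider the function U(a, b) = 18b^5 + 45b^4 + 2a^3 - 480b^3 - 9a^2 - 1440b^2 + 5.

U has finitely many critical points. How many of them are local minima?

U separates as a function of a plus a function of b, so ∇U=0 decouples.
∂U/∂a = 6a(a - 3) = 0 at a ∈ {0, 3}; ∂U/∂b = 90b(b - 4)(b + 2)(b + 4) = 0 at b ∈ {-4, -2, 0, 4}.
The Hessian is diagonal: diag(U_aa, U_bb). Second derivatives: U_aa(0)=-18, U_aa(3)=18; U_bb(-4)=-5760, U_bb(-2)=2160, U_bb(0)=-2880, U_bb(4)=17280.
Local minima occur where both diagonal entries positive: (3, -2), (3, 4). Count: 2.

2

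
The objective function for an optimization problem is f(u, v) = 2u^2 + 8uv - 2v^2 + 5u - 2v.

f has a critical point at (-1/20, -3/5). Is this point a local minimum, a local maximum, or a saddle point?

saddle point

The Hessian of f is constant: H = [[4, 8], [8, -4]].
det(H) = 4·(-4) − 8² = -80.
Since det(H) < 0, H is indefinite and the critical point is a saddle point.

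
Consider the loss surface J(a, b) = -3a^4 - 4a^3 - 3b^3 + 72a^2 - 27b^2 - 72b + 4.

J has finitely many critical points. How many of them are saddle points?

3

J separates as a function of a plus a function of b, so ∇J=0 decouples.
∂J/∂a = -12a(a - 3)(a + 4) = 0 at a ∈ {-4, 0, 3}; ∂J/∂b = -9(b + 2)(b + 4) = 0 at b ∈ {-4, -2}.
The Hessian is diagonal: diag(J_aa, J_bb). Second derivatives: J_aa(-4)=-336, J_aa(0)=144, J_aa(3)=-252; J_bb(-4)=18, J_bb(-2)=-18.
Saddle points occur where the two diagonal entries have opposite signs: (-4, -4), (0, -2), (3, -4). Count: 3.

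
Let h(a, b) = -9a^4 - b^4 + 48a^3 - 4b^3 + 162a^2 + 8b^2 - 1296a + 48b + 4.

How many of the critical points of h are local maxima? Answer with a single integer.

h separates as a function of a plus a function of b, so ∇h=0 decouples.
∂h/∂a = -36(a - 4)(a - 3)(a + 3) = 0 at a ∈ {-3, 3, 4}; ∂h/∂b = -4(b - 2)(b + 2)(b + 3) = 0 at b ∈ {-3, -2, 2}.
The Hessian is diagonal: diag(h_aa, h_bb). Second derivatives: h_aa(-3)=-1512, h_aa(3)=216, h_aa(4)=-252; h_bb(-3)=-20, h_bb(-2)=16, h_bb(2)=-80.
Local maxima occur where both diagonal entries negative: (-3, -3), (-3, 2), (4, -3), (4, 2). Count: 4.

4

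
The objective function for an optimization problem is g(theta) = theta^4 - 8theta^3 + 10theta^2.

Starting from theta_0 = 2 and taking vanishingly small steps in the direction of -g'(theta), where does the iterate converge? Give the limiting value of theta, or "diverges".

g'(theta) = 4theta(theta - 5)(theta - 1), so g'(2) = -24.
Gradient descent moves in the -g' direction, i.e. theta is increasing.
The nearest critical point in that direction is theta = 5, where g'' = 80 > 0 (a local minimum). The iterate converges there.

5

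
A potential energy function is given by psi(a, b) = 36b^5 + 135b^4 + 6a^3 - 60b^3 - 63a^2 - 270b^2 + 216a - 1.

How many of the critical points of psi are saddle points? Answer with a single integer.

psi separates as a function of a plus a function of b, so ∇psi=0 decouples.
∂psi/∂a = 18(a - 4)(a - 3) = 0 at a ∈ {3, 4}; ∂psi/∂b = 180b(b - 1)(b + 1)(b + 3) = 0 at b ∈ {-3, -1, 0, 1}.
The Hessian is diagonal: diag(psi_aa, psi_bb). Second derivatives: psi_aa(3)=-18, psi_aa(4)=18; psi_bb(-3)=-4320, psi_bb(-1)=720, psi_bb(0)=-540, psi_bb(1)=1440.
Saddle points occur where the two diagonal entries have opposite signs: (3, -1), (3, 1), (4, -3), (4, 0). Count: 4.

4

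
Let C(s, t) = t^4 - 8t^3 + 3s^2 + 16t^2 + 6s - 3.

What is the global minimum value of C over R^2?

-6

C(s,t) separates as P(s) + Q(t) − 3, so its minimum is min P + min Q − 3.
P'(s) = 6s + 6 vanishes at s ∈ {-1}; Q'(t) = 4t(t - 4)(t - 2) vanishes at t ∈ {0, 2, 4}.
Local minima of P (where P''>0): P(-1)=-3. Local minima of Q: Q(0)=0, Q(4)=0.
So the global minimum of C is P(-1) + Q(0) − 3 = -3 + 0 − 3 = -6, attained at (-1, 0).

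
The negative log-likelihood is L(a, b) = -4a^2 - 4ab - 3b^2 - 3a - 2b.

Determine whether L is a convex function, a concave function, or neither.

concave

L is quadratic, so its Hessian is the constant matrix H = [[-8, -4], [-4, -6]].
det(H) = 32, tr(H) = -14.
det(H) > 0 and tr(H) < 0, so H is negative definite everywhere: concave.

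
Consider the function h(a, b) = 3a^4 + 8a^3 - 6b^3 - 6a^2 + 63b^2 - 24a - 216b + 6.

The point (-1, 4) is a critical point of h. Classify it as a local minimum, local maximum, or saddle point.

The mixed partial ∂²h/∂a∂b is 0, so the Hessian at any point is diag(h_aa, h_bb) = diag(12(3a^2 + 4a - 1), 18(-2b + 7)).
At (-1, 4): H = diag(-24, -18).
Both eigenvalues are negative, so H is negative definite: a local maximum.

local maximum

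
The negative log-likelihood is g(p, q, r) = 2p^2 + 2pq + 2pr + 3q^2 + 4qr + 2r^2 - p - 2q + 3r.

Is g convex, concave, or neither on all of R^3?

convex

g is quadratic, so its Hessian is the constant matrix H = [[4, 2, 2], [2, 6, 4], [2, 4, 4]].
Leading principal minors: 4, 20, 24.
All positive ⇒ H ≻ 0 ⇒ convex.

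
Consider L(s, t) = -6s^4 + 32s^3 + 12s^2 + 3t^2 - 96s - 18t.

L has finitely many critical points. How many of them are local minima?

L separates as a function of s plus a function of t, so ∇L=0 decouples.
∂L/∂s = -24(s - 4)(s - 1)(s + 1) = 0 at s ∈ {-1, 1, 4}; ∂L/∂t = 6(t - 3) = 0 at t ∈ {3}.
The Hessian is diagonal: diag(L_ss, L_tt). Second derivatives: L_ss(-1)=-240, L_ss(1)=144, L_ss(4)=-360; L_tt(3)=6.
Local minima occur where both diagonal entries positive: (1, 3). Count: 1.

1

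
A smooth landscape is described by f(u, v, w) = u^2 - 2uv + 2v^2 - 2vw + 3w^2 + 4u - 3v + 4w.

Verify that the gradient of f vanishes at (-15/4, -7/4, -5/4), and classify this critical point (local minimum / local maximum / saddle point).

∇f = (2u - 2v + 4, -2u + 4v - 2w - 3, -2v + 6w + 4); substituting (-15/4, -7/4, -5/4) gives ∇f = (0, 0, 0), so (-15/4, -7/4, -5/4) is indeed a critical point.
The Hessian is constant: H = [[2, -2, 0], [-2, 4, -2], [0, -2, 6]].
Leading principal minors: Δ₁ = 2, Δ₂ = 4, Δ₃ = 16.
All leading minors are positive, so H is positive definite: a local minimum.

local minimum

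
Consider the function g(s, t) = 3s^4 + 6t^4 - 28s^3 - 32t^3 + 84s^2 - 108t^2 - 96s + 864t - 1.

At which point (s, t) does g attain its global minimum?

g(s,t) separates as P(s) + Q(t) − 1, so its minimum is min P + min Q − 1.
P'(s) = 12(s - 4)(s - 2)(s - 1) vanishes at s ∈ {1, 2, 4}; Q'(t) = 24(t - 4)(t - 3)(t + 3) vanishes at t ∈ {-3, 3, 4}.
Local minima of P (where P''>0): P(1)=-37, P(4)=-64. Local minima of Q: Q(-3)=-2214, Q(4)=1216.
So the global minimum of g is P(4) + Q(-3) − 1 = -64 − 2214 − 1 = -2279, attained at (4, -3).

(4, -3)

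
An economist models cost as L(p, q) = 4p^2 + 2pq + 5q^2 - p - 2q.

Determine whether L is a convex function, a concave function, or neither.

L is quadratic, so its Hessian is the constant matrix H = [[8, 2], [2, 10]].
det(H) = 76, tr(H) = 18.
det(H) > 0 and tr(H) > 0, so H is positive definite everywhere: convex.

convex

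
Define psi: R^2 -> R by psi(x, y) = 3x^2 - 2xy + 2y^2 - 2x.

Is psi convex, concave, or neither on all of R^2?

convex

psi is quadratic, so its Hessian is the constant matrix H = [[6, -2], [-2, 4]].
det(H) = 20, tr(H) = 10.
det(H) > 0 and tr(H) > 0, so H is positive definite everywhere: convex.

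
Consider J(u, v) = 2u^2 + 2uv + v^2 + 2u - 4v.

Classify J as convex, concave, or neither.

convex

J is quadratic, so its Hessian is the constant matrix H = [[4, 2], [2, 2]].
det(H) = 4, tr(H) = 6.
det(H) > 0 and tr(H) > 0, so H is positive definite everywhere: convex.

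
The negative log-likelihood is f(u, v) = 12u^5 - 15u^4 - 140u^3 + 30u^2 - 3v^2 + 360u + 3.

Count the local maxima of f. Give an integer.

2

f separates as a function of u plus a function of v, so ∇f=0 decouples.
∂f/∂u = 60(u - 3)(u - 1)(u + 1)(u + 2) = 0 at u ∈ {-2, -1, 1, 3}; ∂f/∂v = -6v = 0 at v ∈ {0}.
The Hessian is diagonal: diag(f_uu, f_vv). Second derivatives: f_uu(-2)=-900, f_uu(-1)=480, f_uu(1)=-720, f_uu(3)=2400; f_vv(0)=-6.
Local maxima occur where both diagonal entries negative: (-2, 0), (1, 0). Count: 2.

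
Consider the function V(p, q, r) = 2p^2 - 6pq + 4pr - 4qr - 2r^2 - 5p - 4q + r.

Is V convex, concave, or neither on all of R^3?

neither

V is quadratic, so its Hessian is the constant matrix H = [[4, -6, 4], [-6, 0, -4], [4, -4, -4]].
Leading principal minors: 4, -36, 272.
Neither pattern holds ⇒ H is indefinite ⇒ neither convex nor concave.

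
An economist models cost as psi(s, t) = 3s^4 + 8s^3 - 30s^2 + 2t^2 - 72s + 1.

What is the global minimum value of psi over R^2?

-151

psi(s,t) separates as P(s) + Q(t) + 1, so its minimum is min P + min Q + 1.
P'(s) = 12(s - 2)(s + 1)(s + 3) vanishes at s ∈ {-3, -1, 2}; Q'(t) = 4t vanishes at t ∈ {0}.
Local minima of P (where P''>0): P(-3)=-27, P(2)=-152. Local minima of Q: Q(0)=0.
So the global minimum of psi is P(2) + Q(0) + 1 = -152 + 0 + 1 = -151, attained at (2, 0).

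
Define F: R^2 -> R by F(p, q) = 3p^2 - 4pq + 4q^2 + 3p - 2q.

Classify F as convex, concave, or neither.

F is quadratic, so its Hessian is the constant matrix H = [[6, -4], [-4, 8]].
det(H) = 32, tr(H) = 14.
det(H) > 0 and tr(H) > 0, so H is positive definite everywhere: convex.

convex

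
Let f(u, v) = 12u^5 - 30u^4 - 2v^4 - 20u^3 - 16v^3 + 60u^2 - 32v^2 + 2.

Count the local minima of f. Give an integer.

f separates as a function of u plus a function of v, so ∇f=0 decouples.
∂f/∂u = 60u(u - 2)(u - 1)(u + 1) = 0 at u ∈ {-1, 0, 1, 2}; ∂f/∂v = -8v(v + 2)(v + 4) = 0 at v ∈ {-4, -2, 0}.
The Hessian is diagonal: diag(f_uu, f_vv). Second derivatives: f_uu(-1)=-360, f_uu(0)=120, f_uu(1)=-120, f_uu(2)=360; f_vv(-4)=-64, f_vv(-2)=32, f_vv(0)=-64.
Local minima occur where both diagonal entries positive: (0, -2), (2, -2). Count: 2.

2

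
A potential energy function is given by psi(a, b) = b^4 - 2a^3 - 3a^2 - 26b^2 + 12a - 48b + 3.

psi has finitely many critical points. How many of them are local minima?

psi separates as a function of a plus a function of b, so ∇psi=0 decouples.
∂psi/∂a = -6(a - 1)(a + 2) = 0 at a ∈ {-2, 1}; ∂psi/∂b = 4(b - 4)(b + 1)(b + 3) = 0 at b ∈ {-3, -1, 4}.
The Hessian is diagonal: diag(psi_aa, psi_bb). Second derivatives: psi_aa(-2)=18, psi_aa(1)=-18; psi_bb(-3)=56, psi_bb(-1)=-40, psi_bb(4)=140.
Local minima occur where both diagonal entries positive: (-2, -3), (-2, 4). Count: 2.

2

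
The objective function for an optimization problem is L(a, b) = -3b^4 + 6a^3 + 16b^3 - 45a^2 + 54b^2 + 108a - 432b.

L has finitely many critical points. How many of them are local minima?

1

L separates as a function of a plus a function of b, so ∇L=0 decouples.
∂L/∂a = 18(a - 3)(a - 2) = 0 at a ∈ {2, 3}; ∂L/∂b = -12(b - 4)(b - 3)(b + 3) = 0 at b ∈ {-3, 3, 4}.
The Hessian is diagonal: diag(L_aa, L_bb). Second derivatives: L_aa(2)=-18, L_aa(3)=18; L_bb(-3)=-504, L_bb(3)=72, L_bb(4)=-84.
Local minima occur where both diagonal entries positive: (3, 3). Count: 1.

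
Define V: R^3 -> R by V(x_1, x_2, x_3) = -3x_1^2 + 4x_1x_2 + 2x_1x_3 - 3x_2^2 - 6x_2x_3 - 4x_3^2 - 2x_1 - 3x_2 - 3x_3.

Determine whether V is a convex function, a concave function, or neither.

V is quadratic, so its Hessian is the constant matrix H = [[-6, 4, 2], [4, -6, -6], [2, -6, -8]].
Leading principal minors: -6, 20, -16.
Signs alternate −, +, − ⇒ H ≺ 0 ⇒ concave.

concave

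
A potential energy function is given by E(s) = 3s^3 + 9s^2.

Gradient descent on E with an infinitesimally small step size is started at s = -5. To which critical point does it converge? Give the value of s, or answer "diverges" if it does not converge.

E'(s) = 9s(s + 2), so E'(-5) = 135.
Gradient descent moves in the -E' direction, i.e. s is decreasing.
There is no critical point below s=-5, and E' keeps the same sign, so the iterate runs off to −∞.

diverges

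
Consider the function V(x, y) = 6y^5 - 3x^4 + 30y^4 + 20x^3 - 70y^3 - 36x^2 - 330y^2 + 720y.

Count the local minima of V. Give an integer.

2

V separates as a function of x plus a function of y, so ∇V=0 decouples.
∂V/∂x = -12x(x - 3)(x - 2) = 0 at x ∈ {0, 2, 3}; ∂V/∂y = 30(y - 2)(y - 1)(y + 3)(y + 4) = 0 at y ∈ {-4, -3, 1, 2}.
The Hessian is diagonal: diag(V_xx, V_yy). Second derivatives: V_xx(0)=-72, V_xx(2)=24, V_xx(3)=-36; V_yy(-4)=-900, V_yy(-3)=600, V_yy(1)=-600, V_yy(2)=900.
Local minima occur where both diagonal entries positive: (2, -3), (2, 2). Count: 2.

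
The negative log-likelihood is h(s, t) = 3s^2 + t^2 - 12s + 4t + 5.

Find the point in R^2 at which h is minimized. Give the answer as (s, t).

(2, -2)

h(s,t) separates as P(s) + Q(t) + 5, so its minimum is min P + min Q + 5.
P'(s) = 6s - 12 vanishes at s ∈ {2}; Q'(t) = 2(t + 2) vanishes at t ∈ {-2}.
Local minima of P (where P''>0): P(2)=-12. Local minima of Q: Q(-2)=-4.
So the global minimum of h is P(2) + Q(-2) + 5 = -12 − 4 + 5 = -11, attained at (2, -2).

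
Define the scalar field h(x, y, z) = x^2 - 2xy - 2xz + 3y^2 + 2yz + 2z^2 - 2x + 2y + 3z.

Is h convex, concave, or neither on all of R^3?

h is quadratic, so its Hessian is the constant matrix H = [[2, -2, -2], [-2, 6, 2], [-2, 2, 4]].
Leading principal minors: 2, 8, 16.
All positive ⇒ H ≻ 0 ⇒ convex.

convex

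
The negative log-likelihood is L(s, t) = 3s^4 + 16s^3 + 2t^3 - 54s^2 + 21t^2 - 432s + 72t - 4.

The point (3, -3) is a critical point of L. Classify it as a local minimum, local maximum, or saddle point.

The mixed partial ∂²L/∂s∂t is 0, so the Hessian at any point is diag(L_ss, L_tt) = diag(12(3s^2 + 8s - 9), 6(2t + 7)).
At (3, -3): H = diag(504, 6).
Both eigenvalues are positive, so H is positive definite: a local minimum.

local minimum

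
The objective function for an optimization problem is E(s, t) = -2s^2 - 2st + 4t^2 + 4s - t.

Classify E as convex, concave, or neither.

E is quadratic, so its Hessian is the constant matrix H = [[-4, -2], [-2, 8]].
det(H) = -36, tr(H) = 4.
det(H) < 0, so H is indefinite: neither convex nor concave.

neither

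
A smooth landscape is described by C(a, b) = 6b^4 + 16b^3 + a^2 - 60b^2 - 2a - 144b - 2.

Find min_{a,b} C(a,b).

-307

C(a,b) separates as P(a) + Q(b) − 2, so its minimum is min P + min Q − 2.
P'(a) = 2a - 2 vanishes at a ∈ {1}; Q'(b) = 24(b - 2)(b + 1)(b + 3) vanishes at b ∈ {-3, -1, 2}.
Local minima of P (where P''>0): P(1)=-1. Local minima of Q: Q(-3)=-54, Q(2)=-304.
So the global minimum of C is P(1) + Q(2) − 2 = -1 − 304 − 2 = -307, attained at (1, 2).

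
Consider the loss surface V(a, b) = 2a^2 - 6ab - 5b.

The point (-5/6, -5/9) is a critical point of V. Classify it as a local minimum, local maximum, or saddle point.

The Hessian of V is constant: H = [[4, -6], [-6, 0]].
det(H) = 4·0 − (-6)² = -36.
Since det(H) < 0, H is indefinite and the critical point is a saddle point.

saddle point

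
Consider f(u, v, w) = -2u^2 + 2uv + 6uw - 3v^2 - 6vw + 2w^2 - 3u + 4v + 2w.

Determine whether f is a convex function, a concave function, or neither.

f is quadratic, so its Hessian is the constant matrix H = [[-4, 2, 6], [2, -6, -6], [6, -6, 4]].
Leading principal minors: -4, 20, 296.
Neither pattern holds ⇒ H is indefinite ⇒ neither convex nor concave.

neither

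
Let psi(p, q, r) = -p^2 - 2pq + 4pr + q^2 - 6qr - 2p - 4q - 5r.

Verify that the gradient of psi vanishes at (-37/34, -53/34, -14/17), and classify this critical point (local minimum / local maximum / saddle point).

∇psi = (-2p - 2q + 4r - 2, -2p + 2q - 6r - 4, 4p - 6q - 5); substituting (-37/34, -53/34, -14/17) gives ∇psi = (0, 0, 0), so (-37/34, -53/34, -14/17) is indeed a critical point.
The Hessian is constant: H = [[-2, -2, 4], [-2, 2, -6], [4, -6, 0]].
Leading principal minors: Δ₁ = -2, Δ₂ = -8, Δ₃ = 136.
The minors fit neither the all-positive nor the alternating-sign pattern, so H is indefinite: a saddle point.

saddle point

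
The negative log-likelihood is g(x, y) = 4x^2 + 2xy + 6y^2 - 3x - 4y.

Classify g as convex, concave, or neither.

convex

g is quadratic, so its Hessian is the constant matrix H = [[8, 2], [2, 12]].
det(H) = 92, tr(H) = 20.
det(H) > 0 and tr(H) > 0, so H is positive definite everywhere: convex.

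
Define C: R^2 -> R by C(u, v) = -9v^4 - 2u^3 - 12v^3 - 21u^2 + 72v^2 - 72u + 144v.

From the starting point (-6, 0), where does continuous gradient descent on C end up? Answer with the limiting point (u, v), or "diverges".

(-4, -1)

C is separable, so gradient descent decouples: u follows -∂C/∂u, v follows -∂C/∂v.
∂C/∂u = -6(u + 3)(u + 4); at u=-6 this is -36, so u increases.
∂C/∂v = -36(v - 2)(v + 1)(v + 2); at v=0 this is 144, so v decreases.
u converges to its nearest critical value -4 (a local min of the u-part); v converges to -1. The iterate converges to (-4, -1).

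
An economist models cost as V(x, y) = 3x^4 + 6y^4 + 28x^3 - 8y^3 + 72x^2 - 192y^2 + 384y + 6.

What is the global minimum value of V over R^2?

-2554

V(x,y) separates as P(x) + Q(y) + 6, so its minimum is min P + min Q + 6.
P'(x) = 12x(x + 3)(x + 4) vanishes at x ∈ {-4, -3, 0}; Q'(y) = 24(y - 4)(y - 1)(y + 4) vanishes at y ∈ {-4, 1, 4}.
Local minima of P (where P''>0): P(-4)=128, P(0)=0. Local minima of Q: Q(-4)=-2560, Q(4)=-512.
So the global minimum of V is P(0) + Q(-4) + 6 = 0 − 2560 + 6 = -2554, attained at (0, -4).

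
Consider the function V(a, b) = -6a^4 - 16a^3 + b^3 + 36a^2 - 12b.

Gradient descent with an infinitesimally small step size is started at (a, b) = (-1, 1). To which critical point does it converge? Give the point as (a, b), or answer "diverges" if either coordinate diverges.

(0, 2)

V is separable, so gradient descent decouples: a follows -∂V/∂a, b follows -∂V/∂b.
∂V/∂a = -24a(a - 1)(a + 3); at a=-1 this is -96, so a increases.
∂V/∂b = 3(b - 2)(b + 2); at b=1 this is -9, so b increases.
a converges to its nearest critical value 0 (a local min of the a-part); b converges to 2. The iterate converges to (0, 2).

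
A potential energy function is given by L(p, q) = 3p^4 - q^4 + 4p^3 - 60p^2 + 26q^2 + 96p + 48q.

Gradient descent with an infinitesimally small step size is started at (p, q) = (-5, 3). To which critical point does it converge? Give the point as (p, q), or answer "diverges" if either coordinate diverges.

L is separable, so gradient descent decouples: p follows -∂L/∂p, q follows -∂L/∂q.
∂L/∂p = 12(p - 2)(p - 1)(p + 4); at p=-5 this is -504, so p increases.
∂L/∂q = -4(q - 4)(q + 1)(q + 3); at q=3 this is 96, so q decreases.
p converges to its nearest critical value -4 (a local min of the p-part); q converges to -1. The iterate converges to (-4, -1).

(-4, -1)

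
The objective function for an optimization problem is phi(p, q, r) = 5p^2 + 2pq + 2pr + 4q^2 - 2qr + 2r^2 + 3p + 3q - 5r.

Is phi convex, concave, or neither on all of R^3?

phi is quadratic, so its Hessian is the constant matrix H = [[10, 2, 2], [2, 8, -2], [2, -2, 4]].
Leading principal minors: 10, 76, 216.
All positive ⇒ H ≻ 0 ⇒ convex.

convex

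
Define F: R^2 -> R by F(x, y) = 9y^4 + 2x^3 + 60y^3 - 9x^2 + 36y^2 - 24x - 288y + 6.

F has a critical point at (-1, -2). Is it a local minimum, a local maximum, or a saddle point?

The mixed partial ∂²F/∂x∂y is 0, so the Hessian at any point is diag(F_xx, F_yy) = diag(6(2x - 3), 36(3y^2 + 10y + 2)).
At (-1, -2): H = diag(-30, -216).
Both eigenvalues are negative, so H is negative definite: a local maximum.

local maximum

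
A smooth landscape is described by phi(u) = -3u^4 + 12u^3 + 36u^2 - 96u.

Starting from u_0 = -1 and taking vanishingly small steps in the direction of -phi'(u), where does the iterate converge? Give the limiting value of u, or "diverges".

1

phi'(u) = -12(u - 4)(u - 1)(u + 2), so phi'(-1) = -120.
Gradient descent moves in the -phi' direction, i.e. u is increasing.
The nearest critical point in that direction is u = 1, where phi'' = 108 > 0 (a local minimum). The iterate converges there.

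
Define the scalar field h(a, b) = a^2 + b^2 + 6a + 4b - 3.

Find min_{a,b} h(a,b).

h(a,b) separates as P(a) + Q(b) − 3, so its minimum is min P + min Q − 3.
P'(a) = 2a + 6 vanishes at a ∈ {-3}; Q'(b) = 2b + 4 vanishes at b ∈ {-2}.
Local minima of P (where P''>0): P(-3)=-9. Local minima of Q: Q(-2)=-4.
So the global minimum of h is P(-3) + Q(-2) − 3 = -9 − 4 − 3 = -16, attained at (-3, -2).

-16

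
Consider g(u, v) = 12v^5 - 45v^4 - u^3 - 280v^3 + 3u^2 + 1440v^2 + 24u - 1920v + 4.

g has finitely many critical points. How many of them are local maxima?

2

g separates as a function of u plus a function of v, so ∇g=0 decouples.
∂g/∂u = -3(u - 4)(u + 2) = 0 at u ∈ {-2, 4}; ∂g/∂v = 60(v - 4)(v - 2)(v - 1)(v + 4) = 0 at v ∈ {-4, 1, 2, 4}.
The Hessian is diagonal: diag(g_uu, g_vv). Second derivatives: g_uu(-2)=18, g_uu(4)=-18; g_vv(-4)=-14400, g_vv(1)=900, g_vv(2)=-720, g_vv(4)=2880.
Local maxima occur where both diagonal entries negative: (4, -4), (4, 2). Count: 2.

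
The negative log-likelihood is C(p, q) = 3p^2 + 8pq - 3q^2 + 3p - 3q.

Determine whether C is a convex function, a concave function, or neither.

neither

C is quadratic, so its Hessian is the constant matrix H = [[6, 8], [8, -6]].
det(H) = -100, tr(H) = 0.
det(H) < 0, so H is indefinite: neither convex nor concave.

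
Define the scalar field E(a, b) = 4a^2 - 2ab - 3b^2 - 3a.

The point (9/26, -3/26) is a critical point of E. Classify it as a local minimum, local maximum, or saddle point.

The Hessian of E is constant: H = [[8, -2], [-2, -6]].
det(H) = 8·(-6) − (-2)² = -52.
Since det(H) < 0, H is indefinite and the critical point is a saddle point.

saddle point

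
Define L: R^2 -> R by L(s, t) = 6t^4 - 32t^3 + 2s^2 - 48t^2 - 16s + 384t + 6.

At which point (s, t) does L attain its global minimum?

L(s,t) separates as P(s) + Q(t) + 6, so its minimum is min P + min Q + 6.
P'(s) = 4s - 16 vanishes at s ∈ {4}; Q'(t) = 24(t - 4)(t - 2)(t + 2) vanishes at t ∈ {-2, 2, 4}.
Local minima of P (where P''>0): P(4)=-32. Local minima of Q: Q(-2)=-608, Q(4)=256.
So the global minimum of L is P(4) + Q(-2) + 6 = -32 − 608 + 6 = -634, attained at (4, -2).

(4, -2)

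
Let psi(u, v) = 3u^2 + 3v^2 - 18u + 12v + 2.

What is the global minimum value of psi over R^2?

-37

psi(u,v) separates as P(u) + Q(v) + 2, so its minimum is min P + min Q + 2.
P'(u) = 6u - 18 vanishes at u ∈ {3}; Q'(v) = 6v + 12 vanishes at v ∈ {-2}.
Local minima of P (where P''>0): P(3)=-27. Local minima of Q: Q(-2)=-12.
So the global minimum of psi is P(3) + Q(-2) + 2 = -27 − 12 + 2 = -37, attained at (3, -2).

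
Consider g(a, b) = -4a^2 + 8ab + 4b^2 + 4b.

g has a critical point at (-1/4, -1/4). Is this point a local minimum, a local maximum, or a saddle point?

The Hessian of g is constant: H = [[-8, 8], [8, 8]].
det(H) = (-8)·8 − 8² = -128.
Since det(H) < 0, H is indefinite and the critical point is a saddle point.

saddle point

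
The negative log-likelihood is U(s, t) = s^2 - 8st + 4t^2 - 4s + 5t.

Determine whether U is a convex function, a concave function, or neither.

U is quadratic, so its Hessian is the constant matrix H = [[2, -8], [-8, 8]].
det(H) = -48, tr(H) = 10.
det(H) < 0, so H is indefinite: neither convex nor concave.

neither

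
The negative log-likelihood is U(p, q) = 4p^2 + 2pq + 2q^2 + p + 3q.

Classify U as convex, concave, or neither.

U is quadratic, so its Hessian is the constant matrix H = [[8, 2], [2, 4]].
det(H) = 28, tr(H) = 12.
det(H) > 0 and tr(H) > 0, so H is positive definite everywhere: convex.

convex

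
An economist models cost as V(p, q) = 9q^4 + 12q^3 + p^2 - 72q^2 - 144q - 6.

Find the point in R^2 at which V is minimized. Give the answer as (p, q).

(0, 2)

V(p,q) separates as A(p) + B(q) − 6, so its minimum is min A + min B − 6.
A'(p) = 2p vanishes at p ∈ {0}; B'(q) = 36(q - 2)(q + 1)(q + 2) vanishes at q ∈ {-2, -1, 2}.
Local minima of A (where A''>0): A(0)=0. Local minima of B: B(-2)=48, B(2)=-336.
So the global minimum of V is A(0) + B(2) − 6 = 0 − 336 − 6 = -342, attained at (0, 2).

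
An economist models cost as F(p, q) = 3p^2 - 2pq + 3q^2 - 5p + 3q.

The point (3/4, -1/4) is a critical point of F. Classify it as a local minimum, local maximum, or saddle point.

local minimum

The Hessian of F is constant: H = [[6, -2], [-2, 6]].
det(H) = 6·6 − (-2)² = 32.
det(H) > 0 and tr(H) = 12 > 0, so H is positive definite and the point is a local minimum.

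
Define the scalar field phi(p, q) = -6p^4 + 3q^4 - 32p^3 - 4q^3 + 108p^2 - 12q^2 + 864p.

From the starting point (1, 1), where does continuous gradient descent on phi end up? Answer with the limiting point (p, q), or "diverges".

phi is separable, so gradient descent decouples: p follows -∂phi/∂p, q follows -∂phi/∂q.
∂phi/∂p = -24(p - 3)(p + 3)(p + 4); at p=1 this is 960, so p decreases.
∂phi/∂q = 12q(q - 2)(q + 1); at q=1 this is -24, so q increases.
p converges to its nearest critical value -3 (a local min of the p-part); q converges to 2. The iterate converges to (-3, 2).

(-3, 2)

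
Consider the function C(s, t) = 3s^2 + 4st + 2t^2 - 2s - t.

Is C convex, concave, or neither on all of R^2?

convex

C is quadratic, so its Hessian is the constant matrix H = [[6, 4], [4, 4]].
det(H) = 8, tr(H) = 10.
det(H) > 0 and tr(H) > 0, so H is positive definite everywhere: convex.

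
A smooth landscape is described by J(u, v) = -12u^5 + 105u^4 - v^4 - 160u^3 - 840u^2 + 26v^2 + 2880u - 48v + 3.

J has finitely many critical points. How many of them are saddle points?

6

J separates as a function of u plus a function of v, so ∇J=0 decouples.
∂J/∂u = -60(u - 4)(u - 3)(u - 2)(u + 2) = 0 at u ∈ {-2, 2, 3, 4}; ∂J/∂v = -4(v - 3)(v - 1)(v + 4) = 0 at v ∈ {-4, 1, 3}.
The Hessian is diagonal: diag(J_uu, J_vv). Second derivatives: J_uu(-2)=7200, J_uu(2)=-480, J_uu(3)=300, J_uu(4)=-720; J_vv(-4)=-140, J_vv(1)=40, J_vv(3)=-56.
Saddle points occur where the two diagonal entries have opposite signs: (-2, -4), (-2, 3), (2, 1), (3, -4), (3, 3), (4, 1). Count: 6.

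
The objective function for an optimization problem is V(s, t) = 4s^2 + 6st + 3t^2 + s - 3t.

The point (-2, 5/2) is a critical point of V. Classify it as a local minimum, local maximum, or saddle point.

The Hessian of V is constant: H = [[8, 6], [6, 6]].
det(H) = 8·6 − 6² = 12.
det(H) > 0 and tr(H) = 14 > 0, so H is positive definite and the point is a local minimum.

local minimum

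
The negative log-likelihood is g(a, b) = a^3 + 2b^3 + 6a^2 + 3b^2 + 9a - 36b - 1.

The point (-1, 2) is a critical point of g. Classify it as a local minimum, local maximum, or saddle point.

local minimum

The mixed partial ∂²g/∂a∂b is 0, so the Hessian at any point is diag(g_aa, g_bb) = diag(6(a + 2), 6(2b + 1)).
At (-1, 2): H = diag(6, 30).
Both eigenvalues are positive, so H is positive definite: a local minimum.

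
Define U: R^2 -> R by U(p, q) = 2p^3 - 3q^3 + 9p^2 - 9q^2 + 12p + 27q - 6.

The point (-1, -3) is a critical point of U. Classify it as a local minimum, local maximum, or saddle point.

The mixed partial ∂²U/∂p∂q is 0, so the Hessian at any point is diag(U_pp, U_qq) = diag(6(2p + 3), -18(q + 1)).
At (-1, -3): H = diag(6, 36).
Both eigenvalues are positive, so H is positive definite: a local minimum.

local minimum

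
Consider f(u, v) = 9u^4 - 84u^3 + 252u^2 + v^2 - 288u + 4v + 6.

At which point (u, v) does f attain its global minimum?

(4, -2)

f(u,v) separates as P(u) + Q(v) + 6, so its minimum is min P + min Q + 6.
P'(u) = 36(u - 4)(u - 2)(u - 1) vanishes at u ∈ {1, 2, 4}; Q'(v) = 2v + 4 vanishes at v ∈ {-2}.
Local minima of P (where P''>0): P(1)=-111, P(4)=-192. Local minima of Q: Q(-2)=-4.
So the global minimum of f is P(4) + Q(-2) + 6 = -192 − 4 + 6 = -190, attained at (4, -2).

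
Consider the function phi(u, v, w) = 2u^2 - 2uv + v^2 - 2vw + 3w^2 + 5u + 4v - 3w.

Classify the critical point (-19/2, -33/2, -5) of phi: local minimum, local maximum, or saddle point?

The Hessian is constant: H = [[4, -2, 0], [-2, 2, -2], [0, -2, 6]].
Leading principal minors: Δ₁ = 4, Δ₂ = 4, Δ₃ = 8.
All leading minors are positive, so H is positive definite: a local minimum.

local minimum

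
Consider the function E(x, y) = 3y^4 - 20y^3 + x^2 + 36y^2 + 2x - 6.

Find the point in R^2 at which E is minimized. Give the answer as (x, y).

(-1, 0)

E(x,y) separates as P(x) + Q(y) − 6, so its minimum is min P + min Q − 6.
P'(x) = 2x + 2 vanishes at x ∈ {-1}; Q'(y) = 12y(y - 3)(y - 2) vanishes at y ∈ {0, 2, 3}.
Local minima of P (where P''>0): P(-1)=-1. Local minima of Q: Q(0)=0, Q(3)=27.
So the global minimum of E is P(-1) + Q(0) − 6 = -1 + 0 − 6 = -7, attained at (-1, 0).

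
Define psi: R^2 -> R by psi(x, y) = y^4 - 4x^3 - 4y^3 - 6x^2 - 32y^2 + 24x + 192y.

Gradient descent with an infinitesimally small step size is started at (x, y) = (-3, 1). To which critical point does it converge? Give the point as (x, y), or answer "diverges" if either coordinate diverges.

(-2, -4)

psi is separable, so gradient descent decouples: x follows -∂psi/∂x, y follows -∂psi/∂y.
∂psi/∂x = -12(x - 1)(x + 2); at x=-3 this is -48, so x increases.
∂psi/∂y = 4(y - 4)(y - 3)(y + 4); at y=1 this is 120, so y decreases.
x converges to its nearest critical value -2 (a local min of the x-part); y converges to -4. The iterate converges to (-2, -4).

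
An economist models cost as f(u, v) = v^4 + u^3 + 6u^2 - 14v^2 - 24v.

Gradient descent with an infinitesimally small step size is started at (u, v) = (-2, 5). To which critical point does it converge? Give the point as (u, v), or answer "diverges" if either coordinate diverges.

(0, 3)

f is separable, so gradient descent decouples: u follows -∂f/∂u, v follows -∂f/∂v.
∂f/∂u = 3u(u + 4); at u=-2 this is -12, so u increases.
∂f/∂v = 4(v - 3)(v + 1)(v + 2); at v=5 this is 336, so v decreases.
u converges to its nearest critical value 0 (a local min of the u-part); v converges to 3. The iterate converges to (0, 3).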